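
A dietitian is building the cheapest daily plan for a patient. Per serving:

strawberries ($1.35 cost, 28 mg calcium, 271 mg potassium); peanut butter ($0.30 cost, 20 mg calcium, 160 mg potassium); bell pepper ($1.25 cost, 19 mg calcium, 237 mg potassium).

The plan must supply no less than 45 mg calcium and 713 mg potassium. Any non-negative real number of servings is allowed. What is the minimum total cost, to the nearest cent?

An LP optimum is at a vertex; with two nutrient constraints at most two foods are used. Check each candidate.
strawberries only: max(45/28, 713/271) = 2.631 servings → $3.55.
peanut butter only: max(45/20, 713/160) = 4.456 servings → $1.34.
bell pepper only: max(45/19, 713/237) = 3.008 servings → $3.76.
strawberries + peanut butter: the both-tight solution has a negative serving — not a feasible corner.
strawberries + bell pepper with both targets exact would need a negative amount; discard.
peanut butter + bell pepper: intersection lies outside the first quadrant.
Cheapest feasible corner: $1.34.

$1.34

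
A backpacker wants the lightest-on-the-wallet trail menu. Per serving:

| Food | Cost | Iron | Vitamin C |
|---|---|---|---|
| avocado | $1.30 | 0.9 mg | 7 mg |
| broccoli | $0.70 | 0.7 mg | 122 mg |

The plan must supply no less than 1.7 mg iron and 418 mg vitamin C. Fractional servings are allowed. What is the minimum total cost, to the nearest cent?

$2.40

A basic optimal solution has at most two foods positive. Try each food alone and each pair with both targets met exactly.
avocado only: max(1.7/0.9, 418/7) = 59.71 servings → $77.63.
broccoli only: max(1.7/0.7, 418/122) = 3.426 servings → $2.40.
avocado + broccoli: intersection lies outside the first quadrant.
Cheapest feasible corner: $2.40.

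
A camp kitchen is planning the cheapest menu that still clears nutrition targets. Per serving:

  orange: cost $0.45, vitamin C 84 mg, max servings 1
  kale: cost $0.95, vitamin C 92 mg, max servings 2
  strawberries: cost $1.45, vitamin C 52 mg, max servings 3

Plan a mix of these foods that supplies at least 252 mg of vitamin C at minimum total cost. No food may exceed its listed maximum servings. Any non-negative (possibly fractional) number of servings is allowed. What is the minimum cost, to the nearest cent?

$2.18

Cost per mg of vitamin C: orange $0.0054, kale $0.0103, strawberries $0.0279.
Take 1 serving of orange: +84.0 mg vitamin C for $0.45 (total $0.45, still need 168.0 mg).
Take 1.826 servings of kale: +168.0 mg vitamin C for $1.73 (total $2.18, still need 0.0 mg).
Greedy by cheapest-per-mg is optimal for a single linear constraint, so the minimum cost is $2.18.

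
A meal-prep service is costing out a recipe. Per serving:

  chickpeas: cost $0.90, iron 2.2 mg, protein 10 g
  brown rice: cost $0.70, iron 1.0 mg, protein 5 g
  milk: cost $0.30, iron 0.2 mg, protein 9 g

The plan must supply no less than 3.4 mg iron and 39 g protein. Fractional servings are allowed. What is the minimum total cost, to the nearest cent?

chickpeas only: max(3.4/2.2, 39/10) = 3.9 servings → $3.51.
brown rice only: max(3.4/1.0, 39/5) = 7.8 servings → $5.46.
milk only: max(3.4/0.2, 39/9) = 17 servings → $5.10.
chickpeas + brown rice: the both-tight solution has a negative serving — not a feasible corner.
chickpeas + milk with both tight: 1.281 servings and 2.91 servings → $2.03.
brown rice + milk with both tight: 2.85 servings and 2.75 servings → $2.82.
So the least-cost plan costs $2.03.

$2.03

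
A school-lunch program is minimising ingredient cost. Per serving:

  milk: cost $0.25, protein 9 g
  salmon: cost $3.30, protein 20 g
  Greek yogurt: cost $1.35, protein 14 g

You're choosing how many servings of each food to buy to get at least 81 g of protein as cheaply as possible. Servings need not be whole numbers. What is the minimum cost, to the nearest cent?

Cost per g of protein: milk $0.0278, Greek yogurt $0.0964, salmon $0.1650.
With no serving limits, use only milk: 81 g / 9 g = 9 servings × $0.25 = $2.25.

$2.25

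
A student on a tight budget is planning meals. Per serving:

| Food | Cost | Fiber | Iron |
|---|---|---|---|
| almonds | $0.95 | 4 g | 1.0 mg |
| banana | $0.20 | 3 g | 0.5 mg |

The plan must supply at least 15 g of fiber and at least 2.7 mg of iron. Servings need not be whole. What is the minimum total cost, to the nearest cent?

$1.08

With two linear requirements the optimum uses one or two foods; enumerate the corners.
almonds only: max(15/4, 2.7/1.0) = 3.75 servings → $3.56.
banana only: max(15/3, 2.7/0.5) = 5.4 servings → $1.08.
almonds + banana with both tight: 0.6 servings and 4.2 servings → $1.41.
Cheapest feasible corner: $1.08.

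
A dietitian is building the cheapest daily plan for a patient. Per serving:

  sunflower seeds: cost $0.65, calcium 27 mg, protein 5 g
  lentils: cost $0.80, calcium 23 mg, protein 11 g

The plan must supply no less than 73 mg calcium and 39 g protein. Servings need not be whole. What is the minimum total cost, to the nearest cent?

$2.84

At the optimum either one food covers both requirements or two foods hit both targets exactly; no other combination can be cheaper.
sunflower seeds only: max(73/27, 39/5) = 7.8 servings → $5.07.
lentils only: max(73/23, 39/11) = 3.545 servings → $2.84.
sunflower seeds + lentils with both targets exact would need a negative amount; discard.
The minimum over all feasible corners is $2.84.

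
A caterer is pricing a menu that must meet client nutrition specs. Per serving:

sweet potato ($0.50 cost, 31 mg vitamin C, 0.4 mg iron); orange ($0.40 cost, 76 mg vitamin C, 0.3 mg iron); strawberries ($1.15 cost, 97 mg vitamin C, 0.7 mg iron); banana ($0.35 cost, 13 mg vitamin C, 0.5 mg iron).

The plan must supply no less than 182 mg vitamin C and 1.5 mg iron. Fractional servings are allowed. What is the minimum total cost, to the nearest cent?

At the optimum either one food covers both requirements or two foods hit both targets exactly; no other combination can be cheaper.
sweet potato only: max(182/31, 1.5/0.4) = 5.871 servings → $2.94.
orange only: max(182/76, 1.5/0.3) = 5 servings → $2.00.
strawberries only: max(182/97, 1.5/0.7) = 2.143 servings → $2.46.
banana only: max(182/13, 1.5/0.5) = 14 servings → $4.90.
sweet potato + orange with both tight: 2.815 servings and 1.246 servings → $1.91.
sweet potato + strawberries with both tight: 1.058 servings and 1.538 servings → $2.30.
sweet potato + banana: intersection lies outside the first quadrant.
orange + strawberries with both targets exact would need a negative amount; discard.
orange + banana with both tight: 2.097 servings and 1.742 servings → $1.45.
strawberries + banana with both tight: 1.815 servings and 0.4594 servings → $2.25.
So the least-cost plan costs $1.45.

$1.45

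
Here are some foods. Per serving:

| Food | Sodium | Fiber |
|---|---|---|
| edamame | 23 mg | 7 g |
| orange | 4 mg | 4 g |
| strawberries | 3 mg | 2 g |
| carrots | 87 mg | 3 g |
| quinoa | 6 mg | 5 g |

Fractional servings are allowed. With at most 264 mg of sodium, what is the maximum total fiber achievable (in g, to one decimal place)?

Fiber per mg sodium: orange 1, quinoa 0.8333, strawberries 0.6667, edamame 0.3043, carrots 0.03448.
With no serving limits, spend the whole sodium allowance on orange: 264 mg / 4 mg × 4 g = 264.0 g.

264.0 g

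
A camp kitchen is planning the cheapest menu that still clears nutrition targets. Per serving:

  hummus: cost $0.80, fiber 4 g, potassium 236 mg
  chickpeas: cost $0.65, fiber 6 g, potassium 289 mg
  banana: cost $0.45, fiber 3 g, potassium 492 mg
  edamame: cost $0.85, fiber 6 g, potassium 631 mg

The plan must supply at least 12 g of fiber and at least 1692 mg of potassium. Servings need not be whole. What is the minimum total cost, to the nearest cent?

Two binding constraints pin down two serving amounts, so the optimal mix uses at most two foods. The candidates are each food alone (scaled to the tighter of fiber/potassium) and each pair with both constraints tight.
hummus only: max(12/4, 1692/236) = 7.169 servings → $5.74.
chickpeas only: max(12/6, 1692/289) = 5.855 servings → $3.81.
banana only: max(12/3, 1692/492) = 4 servings → $1.80.
edamame only: max(12/6, 1692/631) = 2.681 servings → $2.28.
hummus + chickpeas: the both-tight solution has a negative serving — not a feasible corner.
hummus + banana with both tight: 0.6571 servings and 3.124 servings → $1.93.
hummus + edamame: the both-tight solution has a negative serving — not a feasible corner.
chickpeas + banana with both tight: 0.3971 servings and 3.206 servings → $1.70.
chickpeas + edamame with both targets exact would need a negative amount; discard.
banana + edamame with both tight: 2.436 servings and 0.7819 servings → $1.76.
Cheapest feasible corner: $1.70.

$1.70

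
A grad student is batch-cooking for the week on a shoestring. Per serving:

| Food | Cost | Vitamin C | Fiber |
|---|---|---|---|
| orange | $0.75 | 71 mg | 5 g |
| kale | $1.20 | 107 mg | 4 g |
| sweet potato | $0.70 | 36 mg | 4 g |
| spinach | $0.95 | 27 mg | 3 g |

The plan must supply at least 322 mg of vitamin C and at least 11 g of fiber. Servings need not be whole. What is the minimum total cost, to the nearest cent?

$3.40

For a min-cost LP with two ≥-constraints, a basic feasible solution has at most two positive variables.
orange only: max(322/71, 11/5) = 4.535 servings → $3.40.
kale only: max(322/107, 11/4) = 3.009 servings → $3.61.
sweet potato only: max(322/36, 11/4) = 8.944 servings → $6.26.
spinach only: max(322/27, 11/3) = 11.93 servings → $11.33.
orange + kale: the both-tight solution has a negative serving — not a feasible corner.
orange + sweet potato: intersection lies outside the first quadrant.
orange + spinach: the both-tight solution has a negative serving — not a feasible corner.
kale + sweet potato: the both-tight solution has a negative serving — not a feasible corner.
kale + spinach: the both-tight solution has a negative serving — not a feasible corner.
sweet potato + spinach (both tight): parallel constraints — no distinct corner.
So the least-cost plan costs $3.40.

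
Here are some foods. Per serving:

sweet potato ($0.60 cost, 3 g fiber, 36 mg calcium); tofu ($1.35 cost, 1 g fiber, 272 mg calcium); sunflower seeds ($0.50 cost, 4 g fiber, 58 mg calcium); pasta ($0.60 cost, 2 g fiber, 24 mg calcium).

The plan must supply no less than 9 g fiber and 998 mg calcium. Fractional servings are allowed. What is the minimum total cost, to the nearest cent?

$5.25

This is a tiny linear program; its minimum lies at a vertex of the feasible set. List the vertices and price them.
sweet potato only: max(9/3, 998/36) = 27.72 servings → $16.63.
tofu only: max(9/1, 998/272) = 9 servings → $12.15.
sunflower seeds only: max(9/4, 998/58) = 17.21 servings → $8.60.
pasta only: max(9/2, 998/24) = 41.58 servings → $24.95.
sweet potato + tofu with both tight: 1.859 servings and 3.423 servings → $5.74.
sweet potato + sunflower seeds with both targets exact would need a negative amount; discard.
sweet potato + pasta (both tight): parallel constraints — no distinct corner.
tofu + sunflower seeds with both tight: 3.369 servings and 1.408 servings → $5.25.
tofu + pasta with both tight: 3.423 servings and 2.788 servings → $6.29.
sunflower seeds + pasta with both targets exact would need a negative amount; discard.
Cheapest feasible corner: $5.25.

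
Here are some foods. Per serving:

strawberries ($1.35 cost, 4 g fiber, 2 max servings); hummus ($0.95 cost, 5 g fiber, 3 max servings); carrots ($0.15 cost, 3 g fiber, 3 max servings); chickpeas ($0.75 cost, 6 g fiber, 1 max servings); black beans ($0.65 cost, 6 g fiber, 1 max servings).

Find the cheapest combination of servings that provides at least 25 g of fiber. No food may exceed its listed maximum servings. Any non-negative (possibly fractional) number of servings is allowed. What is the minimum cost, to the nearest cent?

$2.61

Cost per g of fiber: carrots $0.0500, black beans $0.1083, chickpeas $0.1250, hummus $0.1900, strawberries $0.3375.
Take 3 servings of carrots: +9.0 g fiber for $0.45 (total $0.45, still need 16.0 g).
Take 1 serving of black beans: +6.0 g fiber for $0.65 (total $1.10, still need 10.0 g).
Take 1 serving of chickpeas: +6.0 g fiber for $0.75 (total $1.85, still need 4.0 g).
Take 0.8 servings of hummus: +4.0 g fiber for $0.76 (total $2.61, still need 0.0 g).
Greedy by cheapest-per-g is optimal for a single linear constraint, so the minimum cost is $2.61.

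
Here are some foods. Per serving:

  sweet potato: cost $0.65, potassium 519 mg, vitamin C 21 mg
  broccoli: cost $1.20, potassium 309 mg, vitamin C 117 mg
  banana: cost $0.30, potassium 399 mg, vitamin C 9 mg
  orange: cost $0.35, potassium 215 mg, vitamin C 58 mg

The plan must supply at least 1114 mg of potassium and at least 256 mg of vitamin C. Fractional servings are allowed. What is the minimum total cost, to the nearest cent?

$1.66

The cheapest plan sits at a corner of the feasible region — with two constraints it uses at most two foods.
sweet potato only: max(1114/519, 256/21) = 12.19 servings → $7.92.
broccoli only: max(1114/309, 256/117) = 3.605 servings → $4.33.
banana only: max(1114/399, 256/9) = 28.44 servings → $8.53.
orange only: max(1114/215, 256/58) = 5.181 servings → $1.81.
sweet potato + broccoli with both tight: 0.9447 servings and 2.018 servings → $3.04.
sweet potato + banana: the both-tight solution has a negative serving — not a feasible corner.
sweet potato + orange with both tight: 0.3741 servings and 4.278 servings → $1.74.
broccoli + banana with both tight: 2.098 servings and 1.167 servings → $2.87.
broccoli + orange with both targets exact would need a negative amount; discard.
banana + orange with both tight: 0.4514 servings and 4.344 servings → $1.66.
Cheapest feasible corner: $1.66.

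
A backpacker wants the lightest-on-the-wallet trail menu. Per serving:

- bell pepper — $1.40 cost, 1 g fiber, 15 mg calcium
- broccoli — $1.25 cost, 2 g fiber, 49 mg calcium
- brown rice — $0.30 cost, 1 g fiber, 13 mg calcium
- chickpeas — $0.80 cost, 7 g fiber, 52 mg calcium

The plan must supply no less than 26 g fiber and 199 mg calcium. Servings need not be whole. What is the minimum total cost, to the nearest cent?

$3.06

A basic optimal solution has at most two foods positive. Try each food alone and each pair with both targets met exactly.
bell pepper only: max(26/1, 199/15) = 26 servings → $36.40.
broccoli only: max(26/2, 199/49) = 13 servings → $16.25.
brown rice only: max(26/1, 199/13) = 26 servings → $7.80.
chickpeas only: max(26/7, 199/52) = 3.827 servings → $3.06.
bell pepper + broccoli: intersection lies outside the first quadrant.
bell pepper + brown rice with both targets exact would need a negative amount; discard.
bell pepper + chickpeas with both tight: 0.7736 servings and 3.604 servings → $3.97.
broccoli + brown rice: intersection lies outside the first quadrant.
broccoli + chickpeas with both tight: 0.1715 servings and 3.665 servings → $3.15.
brown rice + chickpeas with both tight: 1.051 servings and 3.564 servings → $3.17.
The minimum over all feasible corners is $3.06.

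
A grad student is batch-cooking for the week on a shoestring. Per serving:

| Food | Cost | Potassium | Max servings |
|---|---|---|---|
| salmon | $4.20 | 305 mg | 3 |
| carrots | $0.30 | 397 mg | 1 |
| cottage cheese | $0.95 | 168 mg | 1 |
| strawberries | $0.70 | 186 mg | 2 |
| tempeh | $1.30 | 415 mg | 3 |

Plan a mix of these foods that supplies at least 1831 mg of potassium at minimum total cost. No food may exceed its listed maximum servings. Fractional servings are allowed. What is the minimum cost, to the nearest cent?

Cost per mg of potassium: carrots $0.0008, tempeh $0.0031, strawberries $0.0038, cottage cheese $0.0057, salmon $0.0138.
Take 1 serving of carrots: +397.0 mg potassium for $0.30 (total $0.30, still need 1434.0 mg).
Take 3 servings of tempeh: +1245.0 mg potassium for $3.90 (total $4.20, still need 189.0 mg).
Take 1.016 servings of strawberries: +189.0 mg potassium for $0.71 (total $4.91, still need 0.0 mg).
Greedy by cheapest-per-mg is optimal for a single linear constraint, so the minimum cost is $4.91.

$4.91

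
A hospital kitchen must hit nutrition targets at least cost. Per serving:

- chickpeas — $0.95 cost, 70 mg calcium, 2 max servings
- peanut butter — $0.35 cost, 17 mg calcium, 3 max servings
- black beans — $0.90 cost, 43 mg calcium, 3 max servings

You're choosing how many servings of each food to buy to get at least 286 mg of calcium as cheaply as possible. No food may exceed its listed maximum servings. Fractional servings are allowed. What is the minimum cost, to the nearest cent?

$4.94

Cost per mg of calcium: chickpeas $0.0136, peanut butter $0.0206, black beans $0.0209.
Take 2 servings of chickpeas: +140.0 mg calcium for $1.90 (total $1.90, still need 146.0 mg).
Take 3 servings of peanut butter: +51.0 mg calcium for $1.05 (total $2.95, still need 95.0 mg).
Take 2.209 servings of black beans: +95.0 mg calcium for $1.99 (total $4.94, still need 0.0 mg).
Filling from the cheapest source first is optimal under one linear minimum: $4.94.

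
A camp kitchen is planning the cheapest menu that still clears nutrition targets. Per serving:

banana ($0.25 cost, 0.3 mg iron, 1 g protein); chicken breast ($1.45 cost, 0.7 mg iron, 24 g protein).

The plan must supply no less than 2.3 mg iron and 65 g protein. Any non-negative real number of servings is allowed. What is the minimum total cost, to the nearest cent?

At the optimum either one food covers both requirements or two foods hit both targets exactly; no other combination can be cheaper.
banana only: max(2.3/0.3, 65/1) = 65 servings → $16.25.
chicken breast only: max(2.3/0.7, 65/24) = 3.286 servings → $4.76.
banana + chicken breast with both tight: 1.492 servings and 2.646 servings → $4.21.
So the least-cost plan costs $4.21.

$4.21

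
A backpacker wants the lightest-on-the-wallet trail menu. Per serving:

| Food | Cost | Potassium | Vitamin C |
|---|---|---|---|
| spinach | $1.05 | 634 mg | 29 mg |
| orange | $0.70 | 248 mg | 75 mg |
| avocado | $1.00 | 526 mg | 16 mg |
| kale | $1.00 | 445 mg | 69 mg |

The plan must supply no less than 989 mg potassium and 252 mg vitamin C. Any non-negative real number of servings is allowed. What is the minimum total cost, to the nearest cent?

$2.58

Compare the cost at each extreme point of the feasible region.
spinach only: max(989/634, 252/29) = 8.69 servings → $9.12.
orange only: max(989/248, 252/75) = 3.988 servings → $2.79.
avocado only: max(989/526, 252/16) = 15.75 servings → $15.75.
kale only: max(989/445, 252/69) = 3.652 servings → $3.65.
spinach + orange with both tight: 0.2894 servings and 3.248 servings → $2.58.
spinach + avocado: the both-tight solution has a negative serving — not a feasible corner.
spinach + kale with both targets exact would need a negative amount; discard.
orange + avocado with both tight: 3.29 servings and 0.3292 servings → $2.63.
orange + kale with both tight: 2.699 servings and 0.7181 servings → $2.61.
avocado + kale with both targets exact would need a negative amount; discard.
The minimum over all feasible corners is $2.58.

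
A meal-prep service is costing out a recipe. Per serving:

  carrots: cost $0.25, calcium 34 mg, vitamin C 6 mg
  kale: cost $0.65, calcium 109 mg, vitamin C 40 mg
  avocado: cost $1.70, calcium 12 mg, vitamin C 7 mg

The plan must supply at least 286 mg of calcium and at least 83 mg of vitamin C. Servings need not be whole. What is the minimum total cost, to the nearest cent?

Minimising a linear cost over {calcium ≥ 286, vitamin C ≥ 83, servings ≥ 0} — the optimum is at a vertex, using one or two foods.
carrots only: max(286/34, 83/6) = 13.83 servings → $3.46.
kale only: max(286/109, 83/40) = 2.624 servings → $1.71.
avocado only: max(286/12, 83/7) = 23.83 servings → $40.52.
carrots + kale with both tight: 3.39 servings and 1.567 servings → $1.87.
carrots + avocado with both tight: 6.06 servings and 6.663 servings → $12.84.
kale + avocado: intersection lies outside the first quadrant.
Cheapest feasible corner: $1.71.

$1.71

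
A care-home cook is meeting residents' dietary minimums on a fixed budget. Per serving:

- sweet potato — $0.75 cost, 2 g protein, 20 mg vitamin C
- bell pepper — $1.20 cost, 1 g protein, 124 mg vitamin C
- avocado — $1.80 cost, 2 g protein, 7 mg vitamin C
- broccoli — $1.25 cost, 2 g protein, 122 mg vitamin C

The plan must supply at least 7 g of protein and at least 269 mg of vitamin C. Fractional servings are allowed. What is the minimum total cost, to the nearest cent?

A basic optimal solution has at most two foods positive. Try each food alone and each pair with both targets met exactly.
sweet potato only: max(7/2, 269/20) = 13.45 servings → $10.09.
bell pepper only: max(7/1, 269/124) = 7 servings → $8.40.
avocado only: max(7/2, 269/7) = 38.43 servings → $69.17.
broccoli only: max(7/2, 269/122) = 3.5 servings → $4.38.
sweet potato + bell pepper with both tight: 2.627 servings and 1.746 servings → $4.07.
sweet potato + avocado with both targets exact would need a negative amount; discard.
sweet potato + broccoli with both tight: 1.549 servings and 1.951 servings → $3.60.
bell pepper + avocado with both tight: 2.029 servings and 2.485 servings → $6.91.
bell pepper + broccoli with both targets exact would need a negative amount; discard.
avocado + broccoli with both tight: 1.374 servings and 2.126 servings → $5.13.
The minimum over all feasible corners is $3.60.

$3.60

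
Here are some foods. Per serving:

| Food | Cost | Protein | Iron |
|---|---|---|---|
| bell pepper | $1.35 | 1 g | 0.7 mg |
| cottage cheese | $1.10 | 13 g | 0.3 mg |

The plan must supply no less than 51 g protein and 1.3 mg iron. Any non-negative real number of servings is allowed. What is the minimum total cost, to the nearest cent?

$4.55

Check every corner: each single food scaled to meet both minima, and each pair solved so both constraints bind.
bell pepper only: max(51/1, 1.3/0.7) = 51 servings → $68.85.
cottage cheese only: max(51/13, 1.3/0.3) = 4.333 servings → $4.77.
bell pepper + cottage cheese with both tight: 0.1818 servings and 3.909 servings → $4.55.
So the least-cost plan costs $4.55.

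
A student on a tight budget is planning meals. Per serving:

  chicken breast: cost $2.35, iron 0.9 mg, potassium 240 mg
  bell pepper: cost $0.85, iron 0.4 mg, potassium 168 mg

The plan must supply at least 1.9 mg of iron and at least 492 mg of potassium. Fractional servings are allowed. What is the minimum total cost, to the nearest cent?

$4.04

This is a tiny linear program; its minimum lies at a vertex of the feasible set. List the vertices and price them.
chicken breast only: max(1.9/0.9, 492/240) = 2.111 servings → $4.96.
bell pepper only: max(1.9/0.4, 492/168) = 4.75 servings → $4.04.
chicken breast + bell pepper: the both-tight solution has a negative serving — not a feasible corner.
So the least-cost plan costs $4.04.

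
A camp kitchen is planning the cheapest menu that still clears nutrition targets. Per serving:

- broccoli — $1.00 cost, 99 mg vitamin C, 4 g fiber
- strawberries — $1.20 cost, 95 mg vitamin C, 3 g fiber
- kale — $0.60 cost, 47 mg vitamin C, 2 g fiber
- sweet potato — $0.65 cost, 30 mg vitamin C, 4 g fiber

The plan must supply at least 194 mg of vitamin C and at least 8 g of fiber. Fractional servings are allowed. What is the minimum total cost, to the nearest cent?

$1.98

Two binding constraints pin down two serving amounts, so the optimal mix uses at most two foods. The candidates are each food alone (scaled to the tighter of vitamin C/fiber) and each pair with both constraints tight.
broccoli only: max(194/99, 8/4) = 2 servings → $2.00.
strawberries only: max(194/95, 8/3) = 2.667 servings → $3.20.
kale only: max(194/47, 8/2) = 4.128 servings → $2.48.
sweet potato only: max(194/30, 8/4) = 6.467 servings → $4.20.
broccoli + strawberries with both targets exact would need a negative amount; discard.
broccoli + kale with both tight: 1.2 servings and 1.6 servings → $2.16.
broccoli + sweet potato with both tight: 1.942 servings and 0.05797 servings → $1.98.
strawberries + kale with both tight: 0.2449 servings and 3.633 servings → $2.47.
strawberries + sweet potato with both tight: 1.848 servings and 0.6138 servings → $2.62.
kale + sweet potato: intersection lies outside the first quadrant.
Cheapest feasible corner: $1.98.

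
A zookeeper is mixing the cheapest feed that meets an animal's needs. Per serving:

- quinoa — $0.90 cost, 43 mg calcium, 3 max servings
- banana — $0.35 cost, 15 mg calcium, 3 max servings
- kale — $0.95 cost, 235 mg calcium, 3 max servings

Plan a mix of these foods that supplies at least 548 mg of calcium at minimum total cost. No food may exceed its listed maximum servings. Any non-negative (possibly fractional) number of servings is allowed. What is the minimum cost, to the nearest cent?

$2.22

Cost per mg of calcium: kale $0.0040, quinoa $0.0209, banana $0.0233.
Take 2.332 servings of kale: +548.0 mg calcium for $2.22 (total $2.22, still need 0.0 mg).
Filling from the cheapest source first is optimal under one linear minimum: $2.22.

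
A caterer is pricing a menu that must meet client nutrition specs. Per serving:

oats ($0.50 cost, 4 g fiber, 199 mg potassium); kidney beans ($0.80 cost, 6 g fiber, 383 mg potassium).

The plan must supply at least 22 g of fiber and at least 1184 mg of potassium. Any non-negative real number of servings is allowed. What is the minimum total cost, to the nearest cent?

An LP optimum is at a vertex; with two nutrient constraints at most two foods are used. Check each candidate.
oats only: max(22/4, 1184/199) = 5.95 servings → $2.97.
kidney beans only: max(22/6, 1184/383) = 3.667 servings → $2.93.
oats + kidney beans with both tight: 3.911 servings and 1.059 servings → $2.80.
The minimum over all feasible corners is $2.80.

$2.80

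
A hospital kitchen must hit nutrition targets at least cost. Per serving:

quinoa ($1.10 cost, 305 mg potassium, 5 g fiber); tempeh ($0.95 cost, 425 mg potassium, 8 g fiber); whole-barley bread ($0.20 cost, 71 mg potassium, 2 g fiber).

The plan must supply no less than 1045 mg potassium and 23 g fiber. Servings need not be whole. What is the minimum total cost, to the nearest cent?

$2.54

The cheapest plan sits at a corner of the feasible region — with two constraints it uses at most two foods.
quinoa only: max(1045/305, 23/5) = 4.6 servings → $5.06.
tempeh only: max(1045/425, 23/8) = 2.875 servings → $2.73.
whole-barley bread only: max(1045/71, 23/2) = 14.72 servings → $2.94.
quinoa + tempeh: intersection lies outside the first quadrant.
quinoa + whole-barley bread with both tight: 1.792 servings and 7.02 servings → $3.38.
tempeh + whole-barley bread with both tight: 1.621 servings and 5.018 servings → $2.54.
Cheapest feasible corner: $2.54.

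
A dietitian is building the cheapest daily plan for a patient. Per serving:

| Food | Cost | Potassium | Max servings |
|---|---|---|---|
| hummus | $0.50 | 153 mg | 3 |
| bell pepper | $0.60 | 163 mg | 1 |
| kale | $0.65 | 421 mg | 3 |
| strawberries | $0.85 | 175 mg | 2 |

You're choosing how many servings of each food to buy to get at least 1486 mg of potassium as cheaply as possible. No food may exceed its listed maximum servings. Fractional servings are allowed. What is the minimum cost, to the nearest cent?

Cost per mg of potassium: kale $0.0015, hummus $0.0033, bell pepper $0.0037, strawberries $0.0049.
Take 3 servings of kale: +1263.0 mg potassium for $1.95 (total $1.95, still need 223.0 mg).
Take 1.458 servings of hummus: +223.0 mg potassium for $0.73 (total $2.68, still need 0.0 mg).
Greedy by cheapest-per-mg is optimal for a single linear constraint, so the minimum cost is $2.68.

$2.68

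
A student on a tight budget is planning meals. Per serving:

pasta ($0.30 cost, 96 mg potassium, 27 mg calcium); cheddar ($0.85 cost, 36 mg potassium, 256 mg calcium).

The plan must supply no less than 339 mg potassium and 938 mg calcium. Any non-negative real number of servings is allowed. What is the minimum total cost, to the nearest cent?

$3.59

An LP optimum is at a vertex; with two nutrient constraints at most two foods are used. Check each candidate.
pasta only: max(339/96, 938/27) = 34.74 servings → $10.42.
cheddar only: max(339/36, 938/256) = 9.417 servings → $8.00.
pasta + cheddar with both tight: 2.246 servings and 3.427 servings → $3.59.
The minimum over all feasible corners is $3.59.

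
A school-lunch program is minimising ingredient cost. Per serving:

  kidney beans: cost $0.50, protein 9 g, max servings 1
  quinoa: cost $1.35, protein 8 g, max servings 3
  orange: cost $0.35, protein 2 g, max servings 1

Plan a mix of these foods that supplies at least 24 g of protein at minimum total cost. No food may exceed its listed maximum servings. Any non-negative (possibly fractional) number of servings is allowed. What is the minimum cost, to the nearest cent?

Cost per g of protein: kidney beans $0.0556, quinoa $0.1688, orange $0.1750.
Take 1 serving of kidney beans: +9.0 g protein for $0.50 (total $0.50, still need 15.0 g).
Take 1.875 servings of quinoa: +15.0 g protein for $2.53 (total $3.03, still need 0.0 g).
Filling from the cheapest source first is optimal under one linear minimum: $3.03.

$3.03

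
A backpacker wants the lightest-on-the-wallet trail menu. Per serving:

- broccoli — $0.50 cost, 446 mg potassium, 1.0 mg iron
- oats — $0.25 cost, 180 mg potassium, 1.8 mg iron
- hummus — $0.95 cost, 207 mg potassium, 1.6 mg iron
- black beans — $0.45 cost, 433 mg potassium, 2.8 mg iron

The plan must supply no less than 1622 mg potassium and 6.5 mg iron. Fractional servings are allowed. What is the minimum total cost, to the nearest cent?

$1.69

broccoli only: max(1622/446, 6.5/1.0) = 6.5 servings → $3.25.
oats only: max(1622/180, 6.5/1.8) = 9.011 servings → $2.25.
hummus only: max(1622/207, 6.5/1.6) = 7.836 servings → $7.44.
black beans only: max(1622/433, 6.5/2.8) = 3.746 servings → $1.69.
broccoli + oats with both tight: 2.809 servings and 2.05 servings → $1.92.
broccoli + hummus with both tight: 2.467 servings and 2.521 servings → $3.63.
broccoli + black beans with both tight: 2.117 servings and 1.565 servings → $1.76.
oats + hummus with both targets exact would need a negative amount; discard.
oats + black beans with both targets exact would need a negative amount; discard.
hummus + black beans: the both-tight solution has a negative serving — not a feasible corner.
So the least-cost plan costs $1.69.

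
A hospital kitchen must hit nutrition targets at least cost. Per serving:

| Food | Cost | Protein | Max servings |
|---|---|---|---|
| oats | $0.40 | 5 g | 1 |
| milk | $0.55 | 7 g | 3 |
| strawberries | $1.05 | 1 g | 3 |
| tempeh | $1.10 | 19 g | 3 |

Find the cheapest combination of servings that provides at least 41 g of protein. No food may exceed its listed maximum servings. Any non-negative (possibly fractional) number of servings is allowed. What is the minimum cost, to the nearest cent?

Cost per g of protein: tempeh $0.0579, milk $0.0786, oats $0.0800, strawberries $1.0500.
Take 2.158 servings of tempeh: +41.0 g protein for $2.37 (total $2.37, still need 0.0 g).
Filling from the cheapest source first is optimal under one linear minimum: $2.37.

$2.37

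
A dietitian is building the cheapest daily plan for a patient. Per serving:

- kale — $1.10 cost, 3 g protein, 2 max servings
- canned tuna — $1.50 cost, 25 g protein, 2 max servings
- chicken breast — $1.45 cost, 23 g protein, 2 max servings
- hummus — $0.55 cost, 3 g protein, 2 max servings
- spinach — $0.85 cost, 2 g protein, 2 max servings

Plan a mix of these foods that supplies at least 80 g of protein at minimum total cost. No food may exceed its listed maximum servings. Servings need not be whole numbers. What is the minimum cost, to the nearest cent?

Cost per g of protein: canned tuna $0.0600, chicken breast $0.0630, hummus $0.1833, kale $0.3667, spinach $0.4250.
Take 2 servings of canned tuna: +50.0 g protein for $3.00 (total $3.00, still need 30.0 g).
Take 1.304 servings of chicken breast: +30.0 g protein for $1.89 (total $4.89, still need 0.0 g).
Greedy by cheapest-per-g is optimal for a single linear constraint, so the minimum cost is $4.89.

$4.89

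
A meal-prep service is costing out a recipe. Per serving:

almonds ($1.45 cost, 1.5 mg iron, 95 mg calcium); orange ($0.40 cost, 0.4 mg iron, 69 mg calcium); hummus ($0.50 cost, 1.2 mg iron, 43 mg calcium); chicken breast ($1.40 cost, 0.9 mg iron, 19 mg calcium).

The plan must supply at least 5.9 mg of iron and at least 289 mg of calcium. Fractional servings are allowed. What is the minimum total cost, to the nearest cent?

$2.79

This is a tiny linear program; its minimum lies at a vertex of the feasible set. List the vertices and price them.
almonds only: max(5.9/1.5, 289/95) = 3.933 servings → $5.70.
orange only: max(5.9/0.4, 289/69) = 14.75 servings → $5.90.
hummus only: max(5.9/1.2, 289/43) = 6.721 servings → $3.36.
chicken breast only: max(5.9/0.9, 289/19) = 15.21 servings → $21.29.
almonds + orange: intersection lies outside the first quadrant.
almonds + hummus with both tight: 1.881 servings and 2.566 servings → $4.01.
almonds + chicken breast with both tight: 2.596 servings and 2.228 servings → $6.88.
orange + hummus with both tight: 1.419 servings and 4.444 servings → $2.79.
orange + chicken breast with both tight: 2.716 servings and 5.349 servings → $8.57.
hummus + chicken breast: intersection lies outside the first quadrant.
The minimum over all feasible corners is $2.79.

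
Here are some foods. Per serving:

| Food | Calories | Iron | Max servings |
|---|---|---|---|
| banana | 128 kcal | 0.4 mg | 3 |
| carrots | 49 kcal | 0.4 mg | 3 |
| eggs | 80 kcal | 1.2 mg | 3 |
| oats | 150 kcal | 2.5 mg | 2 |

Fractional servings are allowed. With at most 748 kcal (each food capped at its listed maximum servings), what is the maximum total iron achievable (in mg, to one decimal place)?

10.0 mg

Iron per kcal: oats 0.01667, eggs 0.015, carrots 0.008163, banana 0.003125.
Take 2 servings of oats: uses 300 kcal, +5.0 mg iron (running total 5.0 mg).
Take 3 servings of eggs: uses 240 kcal, +3.6 mg iron (running total 8.6 mg).
Take 3 servings of carrots: uses 147 kcal, +1.2 mg iron (running total 9.8 mg).
Take 0.4766 servings of banana: uses 61 kcal, +0.2 mg iron (running total 10.0 mg).
Greedy by best ratio exhausts the calories allowance optimally: 10.0 mg.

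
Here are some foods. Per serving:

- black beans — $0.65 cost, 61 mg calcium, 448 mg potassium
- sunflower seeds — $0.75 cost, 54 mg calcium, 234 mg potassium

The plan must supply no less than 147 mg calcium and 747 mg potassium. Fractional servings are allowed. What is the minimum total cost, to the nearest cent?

The cheapest plan sits at a corner of the feasible region — with two constraints it uses at most two foods.
black beans only: max(147/61, 747/448) = 2.41 servings → $1.57.
sunflower seeds only: max(147/54, 747/234) = 3.192 servings → $2.39.
black beans + sunflower seeds with both tight: 0.5989 servings and 2.046 servings → $1.92.
Cheapest feasible corner: $1.57.

$1.57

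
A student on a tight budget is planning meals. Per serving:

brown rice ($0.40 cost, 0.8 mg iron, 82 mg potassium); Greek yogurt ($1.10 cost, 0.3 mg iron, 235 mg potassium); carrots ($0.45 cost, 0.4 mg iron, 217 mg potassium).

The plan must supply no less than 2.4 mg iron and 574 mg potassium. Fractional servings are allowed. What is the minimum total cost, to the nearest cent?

brown rice only: max(2.4/0.8, 574/82) = 7 servings → $2.80.
Greek yogurt only: max(2.4/0.3, 574/235) = 8 servings → $8.80.
carrots only: max(2.4/0.4, 574/217) = 6 servings → $2.70.
brown rice + Greek yogurt with both tight: 2.398 servings and 1.606 servings → $2.73.
brown rice + carrots with both tight: 2.068 servings and 1.864 servings → $1.67.
Greek yogurt + carrots with both targets exact would need a negative amount; discard.
So the least-cost plan costs $1.67.

$1.67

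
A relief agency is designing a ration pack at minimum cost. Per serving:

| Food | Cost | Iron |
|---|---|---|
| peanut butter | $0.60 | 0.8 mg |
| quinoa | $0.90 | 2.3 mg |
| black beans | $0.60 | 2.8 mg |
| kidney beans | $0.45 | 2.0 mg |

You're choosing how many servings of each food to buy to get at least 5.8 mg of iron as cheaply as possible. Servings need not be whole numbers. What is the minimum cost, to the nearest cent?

Cost per mg of iron: black beans $0.2143, kidney beans $0.2250, quinoa $0.3913, peanut butter $0.7500.
With no serving limits, use only black beans: 5.8 mg / 2.8 mg = 2.071 servings × $0.60 = $1.24.

$1.24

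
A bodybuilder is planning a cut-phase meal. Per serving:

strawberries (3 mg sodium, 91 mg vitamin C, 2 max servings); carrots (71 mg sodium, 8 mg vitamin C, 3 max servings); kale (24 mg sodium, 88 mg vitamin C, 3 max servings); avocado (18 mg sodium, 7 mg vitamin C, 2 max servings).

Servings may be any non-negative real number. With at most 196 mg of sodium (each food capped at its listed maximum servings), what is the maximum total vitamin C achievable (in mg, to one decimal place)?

469.2 mg

Vitamin C per mg sodium: strawberries 30.33, kale 3.667, avocado 0.3889, carrots 0.1127.
Take 2 servings of strawberries: uses 6 mg sodium, +182.0 mg vitamin C (running total 182.0 mg).
Take 3 servings of kale: uses 72 mg sodium, +264.0 mg vitamin C (running total 446.0 mg).
Take 2 servings of avocado: uses 36 mg sodium, +14.0 mg vitamin C (running total 460.0 mg).
Take 1.155 servings of carrots: uses 82 mg sodium, +9.2 mg vitamin C (running total 469.2 mg).
Filling greedily by vitamin C-per-mg sodium is optimal for one linear limit, giving 469.2 mg.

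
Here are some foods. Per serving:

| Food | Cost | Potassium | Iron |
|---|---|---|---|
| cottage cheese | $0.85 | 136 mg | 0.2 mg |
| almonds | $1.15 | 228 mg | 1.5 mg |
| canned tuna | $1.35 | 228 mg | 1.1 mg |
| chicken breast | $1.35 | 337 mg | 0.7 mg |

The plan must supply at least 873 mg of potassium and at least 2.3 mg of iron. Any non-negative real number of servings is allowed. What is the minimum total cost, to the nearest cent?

$3.61

This is a tiny linear program; its minimum lies at a vertex of the feasible set. List the vertices and price them.
cottage cheese only: max(873/136, 2.3/0.2) = 11.5 servings → $9.78.
almonds only: max(873/228, 2.3/1.5) = 3.829 servings → $4.40.
canned tuna only: max(873/228, 2.3/1.1) = 3.829 servings → $5.17.
chicken breast only: max(873/337, 2.3/0.7) = 3.286 servings → $4.44.
cottage cheese + almonds with both tight: 4.956 servings and 0.8725 servings → $5.22.
cottage cheese + canned tuna with both tight: 4.191 servings and 1.329 servings → $5.36.
cottage cheese + chicken breast: intersection lies outside the first quadrant.
almonds + canned tuna: intersection lies outside the first quadrant.
almonds + chicken breast with both tight: 0.4741 servings and 2.27 servings → $3.61.
canned tuna + chicken breast with both tight: 0.7769 servings and 2.065 servings → $3.84.
Cheapest feasible corner: $3.61.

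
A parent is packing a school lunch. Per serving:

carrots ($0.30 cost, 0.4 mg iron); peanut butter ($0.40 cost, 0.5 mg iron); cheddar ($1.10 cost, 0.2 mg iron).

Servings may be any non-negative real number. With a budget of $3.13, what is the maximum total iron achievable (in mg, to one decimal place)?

Iron per dollar: carrots 1.333, peanut butter 1.25, cheddar 0.1818.
With no serving limits, spend the whole cost allowance on carrots: $3.13 / $0.30 × 0.4 mg = 4.2 mg.

4.2 mg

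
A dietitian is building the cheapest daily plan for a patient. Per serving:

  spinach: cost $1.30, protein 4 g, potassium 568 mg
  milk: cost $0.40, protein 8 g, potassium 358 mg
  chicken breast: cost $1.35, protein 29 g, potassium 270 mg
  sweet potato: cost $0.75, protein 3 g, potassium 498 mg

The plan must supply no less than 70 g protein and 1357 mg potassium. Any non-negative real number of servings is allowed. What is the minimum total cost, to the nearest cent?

Two binding constraints pin down two serving amounts, so the optimal mix uses at most two foods. The candidates are each food alone (scaled to the tighter of protein/potassium) and each pair with both constraints tight.
spinach only: max(70/4, 1357/568) = 17.5 servings → $22.75.
milk only: max(70/8, 1357/358) = 8.75 servings → $3.50.
chicken breast only: max(70/29, 1357/270) = 5.026 servings → $6.79.
sweet potato only: max(70/3, 1357/498) = 23.33 servings → $17.50.
spinach + milk: the both-tight solution has a negative serving — not a feasible corner.
spinach + chicken breast with both tight: 1.329 servings and 2.231 servings → $4.74.
spinach + sweet potato with both targets exact would need a negative amount; discard.
milk + chicken breast with both tight: 2.488 servings and 1.728 servings → $3.33.
milk + sweet potato with both targets exact would need a negative amount; discard.
chicken breast + sweet potato with both tight: 2.259 servings and 1.5 servings → $4.17.
The minimum over all feasible corners is $3.33.

$3.33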